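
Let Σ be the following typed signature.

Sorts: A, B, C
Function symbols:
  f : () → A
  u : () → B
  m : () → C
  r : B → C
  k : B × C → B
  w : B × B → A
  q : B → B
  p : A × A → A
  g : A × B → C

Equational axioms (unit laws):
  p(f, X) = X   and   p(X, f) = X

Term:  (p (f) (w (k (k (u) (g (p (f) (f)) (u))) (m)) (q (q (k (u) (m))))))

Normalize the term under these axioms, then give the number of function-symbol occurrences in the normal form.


size = 13

1. (p (f) (w (k (k (u) (g (p (f) (f)) (u))) (m)) (q (q (k (u) (m))))))  →  (w (k (k (u) (g (p (f) (f)) (u))) (m)) (q (q (k (u) (m)))))
2. (w (k (k (u) (g (p (f) (f)) (u))) (m)) (q (q (k (u) (m)))))  →  (w (k (k (u) (g (f) (u))) (m)) (q (q (k (u) (m)))))
normal form: (w (k (k (u) (g (f) (u))) (m)) (q (q (k (u) (m)))))


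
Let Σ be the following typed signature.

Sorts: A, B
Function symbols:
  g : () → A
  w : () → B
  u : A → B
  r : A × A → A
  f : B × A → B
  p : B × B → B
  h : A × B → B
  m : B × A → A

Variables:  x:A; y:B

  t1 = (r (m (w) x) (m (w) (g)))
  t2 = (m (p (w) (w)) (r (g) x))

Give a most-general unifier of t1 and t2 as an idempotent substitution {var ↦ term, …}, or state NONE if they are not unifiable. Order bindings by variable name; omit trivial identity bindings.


head clash or occurs-check failure — not unifiable

NONE (not unifiable)


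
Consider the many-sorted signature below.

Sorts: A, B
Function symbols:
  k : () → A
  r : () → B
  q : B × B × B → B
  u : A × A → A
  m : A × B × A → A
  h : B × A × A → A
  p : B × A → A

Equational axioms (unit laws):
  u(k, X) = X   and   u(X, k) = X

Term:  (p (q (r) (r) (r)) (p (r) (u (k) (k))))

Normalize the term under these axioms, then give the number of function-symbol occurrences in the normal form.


1. (p (q (r) (r) (r)) (p (r) (u (k) (k))))  →  (p (q (r) (r) (r)) (p (r) (k)))
normal form: (p (q (r) (r) (r)) (p (r) (k)))

size = 8


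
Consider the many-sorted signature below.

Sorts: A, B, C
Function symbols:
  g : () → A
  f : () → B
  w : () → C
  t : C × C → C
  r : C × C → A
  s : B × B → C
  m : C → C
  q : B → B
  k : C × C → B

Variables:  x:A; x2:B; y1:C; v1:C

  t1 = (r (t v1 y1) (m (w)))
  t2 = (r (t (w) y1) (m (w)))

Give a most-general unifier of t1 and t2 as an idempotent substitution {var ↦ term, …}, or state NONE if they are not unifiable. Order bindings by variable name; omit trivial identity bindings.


{v1 ↦ (w)}


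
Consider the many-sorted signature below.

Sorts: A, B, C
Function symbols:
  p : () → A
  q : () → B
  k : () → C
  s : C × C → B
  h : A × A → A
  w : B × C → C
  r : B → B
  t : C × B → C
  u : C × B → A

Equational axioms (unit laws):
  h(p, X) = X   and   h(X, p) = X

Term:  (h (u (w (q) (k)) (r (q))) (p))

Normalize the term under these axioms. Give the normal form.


normal form = (u (w (q) (k)) (r (q)))

1. (h (u (w (q) (k)) (r (q))) (p))  →  (u (w (q) (k)) (r (q)))


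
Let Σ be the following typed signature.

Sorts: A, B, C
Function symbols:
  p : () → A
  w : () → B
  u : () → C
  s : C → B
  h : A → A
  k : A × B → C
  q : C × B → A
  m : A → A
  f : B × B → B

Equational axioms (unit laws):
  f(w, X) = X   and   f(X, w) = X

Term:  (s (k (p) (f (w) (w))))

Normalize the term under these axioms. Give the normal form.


1. (s (k (p) (f (w) (w))))  →  (s (k (p) (w)))

normal form = (s (k (p) (w)))


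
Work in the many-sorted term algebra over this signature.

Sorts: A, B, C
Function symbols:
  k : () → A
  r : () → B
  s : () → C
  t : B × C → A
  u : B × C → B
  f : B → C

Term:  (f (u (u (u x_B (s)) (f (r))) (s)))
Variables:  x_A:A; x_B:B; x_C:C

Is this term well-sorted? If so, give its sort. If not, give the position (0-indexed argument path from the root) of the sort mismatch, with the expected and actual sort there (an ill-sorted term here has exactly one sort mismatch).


well-sorted; sort = C

        x_B : B
        (s) : C
      (u x_B (s)) : B
        (r) : B
      (f (r)) : C
    (u (u x_B (s)) (f (r))) : B
    (s) : C
  (u (u (u x_B (s)) (f (r))) (s)) : B
(f (u (u (u x_B (s)) (f (r))) (s))) : C


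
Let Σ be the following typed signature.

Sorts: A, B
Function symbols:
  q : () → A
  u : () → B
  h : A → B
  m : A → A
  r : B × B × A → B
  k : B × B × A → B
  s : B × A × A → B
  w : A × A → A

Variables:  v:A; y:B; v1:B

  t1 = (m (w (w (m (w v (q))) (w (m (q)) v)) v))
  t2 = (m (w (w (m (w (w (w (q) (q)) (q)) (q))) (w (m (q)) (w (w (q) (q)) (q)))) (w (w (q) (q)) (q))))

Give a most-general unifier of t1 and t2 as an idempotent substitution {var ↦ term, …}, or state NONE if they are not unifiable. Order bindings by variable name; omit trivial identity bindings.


{v ↦ (w (w (q) (q)) (q))}


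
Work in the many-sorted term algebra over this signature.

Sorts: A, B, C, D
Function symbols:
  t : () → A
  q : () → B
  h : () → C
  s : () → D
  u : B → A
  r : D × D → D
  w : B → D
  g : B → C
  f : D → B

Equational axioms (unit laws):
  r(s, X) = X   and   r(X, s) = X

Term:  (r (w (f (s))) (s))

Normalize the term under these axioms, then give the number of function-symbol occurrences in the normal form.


size = 3

1. (r (w (f (s))) (s))  →  (w (f (s)))
normal form: (w (f (s)))


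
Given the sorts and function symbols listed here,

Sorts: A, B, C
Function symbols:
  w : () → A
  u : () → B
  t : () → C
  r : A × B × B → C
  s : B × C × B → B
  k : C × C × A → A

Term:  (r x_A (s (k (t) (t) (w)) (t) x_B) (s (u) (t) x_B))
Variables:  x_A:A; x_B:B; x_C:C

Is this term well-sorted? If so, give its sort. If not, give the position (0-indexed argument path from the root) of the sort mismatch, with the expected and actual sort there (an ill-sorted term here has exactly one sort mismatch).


ill-sorted at position [1, 0]: expected B, got A

  x_A : A
      (t) : C
      (t) : C
      (w) : A
    (k (t) (t) (w)) : A
    (t) : C
    x_B : B
  (s (k (t) (t) (w)) (t) x_B) : ✗ arg 0 at [1, 0] has sort A, expected B
    (u) : B
    (t) : C
    x_B : B
  (s (u) (t) x_B) : B


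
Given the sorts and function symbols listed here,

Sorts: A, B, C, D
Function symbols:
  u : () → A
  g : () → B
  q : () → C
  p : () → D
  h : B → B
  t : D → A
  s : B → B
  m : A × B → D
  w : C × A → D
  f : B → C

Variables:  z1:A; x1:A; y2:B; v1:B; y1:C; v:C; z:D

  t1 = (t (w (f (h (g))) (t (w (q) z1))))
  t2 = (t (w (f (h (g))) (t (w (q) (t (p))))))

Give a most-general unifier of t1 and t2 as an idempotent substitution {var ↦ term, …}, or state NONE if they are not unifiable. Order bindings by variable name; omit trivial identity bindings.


{z1 ↦ (t (p))}


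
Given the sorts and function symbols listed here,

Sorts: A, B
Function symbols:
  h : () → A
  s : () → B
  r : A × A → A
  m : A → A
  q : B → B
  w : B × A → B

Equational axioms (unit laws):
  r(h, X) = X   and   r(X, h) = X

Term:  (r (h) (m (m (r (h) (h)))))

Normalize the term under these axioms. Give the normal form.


1. (r (h) (m (m (r (h) (h)))))  →  (m (m (r (h) (h))))
2. (m (m (r (h) (h))))  →  (m (m (h)))

normal form = (m (m (h)))


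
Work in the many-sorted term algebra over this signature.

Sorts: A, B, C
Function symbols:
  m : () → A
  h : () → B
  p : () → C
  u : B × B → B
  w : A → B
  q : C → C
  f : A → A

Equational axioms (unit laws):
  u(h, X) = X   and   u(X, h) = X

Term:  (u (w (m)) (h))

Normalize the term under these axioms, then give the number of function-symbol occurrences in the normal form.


size = 2

1. (u (w (m)) (h))  →  (w (m))
normal form: (w (m))


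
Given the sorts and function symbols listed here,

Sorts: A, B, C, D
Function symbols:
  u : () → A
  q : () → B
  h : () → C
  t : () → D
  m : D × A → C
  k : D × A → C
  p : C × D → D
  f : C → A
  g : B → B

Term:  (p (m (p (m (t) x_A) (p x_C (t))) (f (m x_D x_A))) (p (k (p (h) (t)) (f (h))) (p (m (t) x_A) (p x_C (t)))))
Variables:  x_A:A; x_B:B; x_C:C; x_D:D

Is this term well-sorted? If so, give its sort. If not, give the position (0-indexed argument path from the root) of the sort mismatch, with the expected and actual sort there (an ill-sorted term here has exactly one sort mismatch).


        (t) : D
        x_A : A
      (m (t) x_A) : C
        x_C : C
        (t) : D
      (p x_C (t)) : D
    (p (m (t) x_A) (p x_C (t))) : D
        x_D : D
        x_A : A
      (m x_D x_A) : C
    (f (m x_D x_A)) : A
  (m (p (m (t) x_A) (p x_C (t))) (f (m x_D x_A))) : C
        (h) : C
        (t) : D
      (p (h) (t)) : D
        (h) : C
      (f (h)) : A
    (k (p (h) (t)) (f (h))) : C
        (t) : D
        x_A : A
      (m (t) x_A) : C
        x_C : C
        (t) : D
      (p x_C (t)) : D
    (p (m (t) x_A) (p x_C (t))) : D
  (p (k (p (h) (t)) (f (h))) (p (m (t) x_A) (p x_C (t)))) : D
(p (m (p (m (t) x_A) (p x_C (t))) (f (m x_D x_A))) (p (k (p (h) (t)) (f (h))) (p (m (t) x_A) (p x_C (t))))) : D

well-sorted; sort = D


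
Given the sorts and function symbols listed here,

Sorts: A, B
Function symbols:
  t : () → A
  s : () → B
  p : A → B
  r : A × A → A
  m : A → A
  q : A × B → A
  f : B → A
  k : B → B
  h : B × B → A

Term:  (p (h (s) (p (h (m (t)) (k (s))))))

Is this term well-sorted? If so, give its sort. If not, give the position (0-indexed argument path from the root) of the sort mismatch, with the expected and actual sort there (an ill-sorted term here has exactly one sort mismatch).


ill-sorted at position [0, 1, 0, 0]: expected B, got A

    (s) : B
          (t) : A
        (m (t)) : A
          (s) : B
        (k (s)) : B
      (h (m (t)) (k (s))) : ✗ arg 0 at [0, 1, 0, 0] has sort A, expected B


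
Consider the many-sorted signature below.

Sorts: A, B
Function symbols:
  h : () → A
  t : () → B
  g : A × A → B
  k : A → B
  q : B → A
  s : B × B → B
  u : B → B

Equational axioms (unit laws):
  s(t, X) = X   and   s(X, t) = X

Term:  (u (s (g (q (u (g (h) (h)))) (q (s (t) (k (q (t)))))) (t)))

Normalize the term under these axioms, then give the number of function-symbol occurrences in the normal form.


1. (u (s (g (q (u (g (h) (h)))) (q (s (t) (k (q (t)))))) (t)))  →  (u (g (q (u (g (h) (h)))) (q (s (t) (k (q (t)))))))
2. (u (g (q (u (g (h) (h)))) (q (s (t) (k (q (t)))))))  →  (u (g (q (u (g (h) (h)))) (q (k (q (t))))))
normal form: (u (g (q (u (g (h) (h)))) (q (k (q (t))))))

size = 11


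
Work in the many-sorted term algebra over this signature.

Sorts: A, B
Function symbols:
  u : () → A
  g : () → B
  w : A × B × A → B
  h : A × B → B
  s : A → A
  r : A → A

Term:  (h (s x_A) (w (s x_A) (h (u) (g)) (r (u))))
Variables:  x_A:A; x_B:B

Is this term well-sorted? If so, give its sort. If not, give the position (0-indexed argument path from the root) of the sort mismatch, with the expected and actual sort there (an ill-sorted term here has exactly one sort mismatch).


well-sorted; sort = B

    x_A : A
  (s x_A) : A
      x_A : A
    (s x_A) : A
      (u) : A
      (g) : B
    (h (u) (g)) : B
      (u) : A
    (r (u)) : A
  (w (s x_A) (h (u) (g)) (r (u))) : B
(h (s x_A) (w (s x_A) (h (u) (g)) (r (u)))) : B


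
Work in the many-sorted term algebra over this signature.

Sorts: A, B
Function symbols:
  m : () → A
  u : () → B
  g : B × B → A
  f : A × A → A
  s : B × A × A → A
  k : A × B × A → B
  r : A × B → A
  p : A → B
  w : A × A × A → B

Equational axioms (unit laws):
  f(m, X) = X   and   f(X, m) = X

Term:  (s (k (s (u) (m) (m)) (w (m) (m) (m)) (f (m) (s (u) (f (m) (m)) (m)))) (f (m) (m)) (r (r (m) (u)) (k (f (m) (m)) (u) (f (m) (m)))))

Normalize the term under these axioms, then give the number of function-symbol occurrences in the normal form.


1. (s (k (s (u) (m) (m)) (w (m) (m) (m)) (f (m) (s (u) (f (m) (m)) (m)))) (f (m) (m)) (r (r (m) (u)) (k (f (m) (m)) (u) (f (m) (m)))))  →  (s (k (s (u) (m) (m)) (w (m) (m) (m)) (s (u) (f (m) (m)) (m))) (f (m) (m)) (r (r (m) (u)) (k (f (m) (m)) (u) (f (m) (m)))))
2. (s (k (s (u) (m) (m)) (w (m) (m) (m)) (s (u) (f (m) (m)) (m))) (f (m) (m)) (r (r (m) (u)) (k (f (m) (m)) (u) (f (m) (m)))))  →  (s (k (s (u) (m) (m)) (w (m) (m) (m)) (s (u) (m) (m))) (f (m) (m)) (r (r (m) (u)) (k (f (m) (m)) (u) (f (m) (m)))))
3. (s (k (s (u) (m) (m)) (w (m) (m) (m)) (s (u) (m) (m))) (f (m) (m)) (r (r (m) (u)) (k (f (m) (m)) (u) (f (m) (m)))))  →  (s (k (s (u) (m) (m)) (w (m) (m) (m)) (s (u) (m) (m))) (m) (r (r (m) (u)) (k (f (m) (m)) (u) (f (m) (m)))))
4. (s (k (s (u) (m) (m)) (w (m) (m) (m)) (s (u) (m) (m))) (m) (r (r (m) (u)) (k (f (m) (m)) (u) (f (m) (m)))))  →  (s (k (s (u) (m) (m)) (w (m) (m) (m)) (s (u) (m) (m))) (m) (r (r (m) (u)) (k (m) (u) (f (m) (m)))))
5. (s (k (s (u) (m) (m)) (w (m) (m) (m)) (s (u) (m) (m))) (m) (r (r (m) (u)) (k (m) (u) (f (m) (m)))))  →  (s (k (s (u) (m) (m)) (w (m) (m) (m)) (s (u) (m) (m))) (m) (r (r (m) (u)) (k (m) (u) (m))))
normal form: (s (k (s (u) (m) (m)) (w (m) (m) (m)) (s (u) (m) (m))) (m) (r (r (m) (u)) (k (m) (u) (m))))

size = 23


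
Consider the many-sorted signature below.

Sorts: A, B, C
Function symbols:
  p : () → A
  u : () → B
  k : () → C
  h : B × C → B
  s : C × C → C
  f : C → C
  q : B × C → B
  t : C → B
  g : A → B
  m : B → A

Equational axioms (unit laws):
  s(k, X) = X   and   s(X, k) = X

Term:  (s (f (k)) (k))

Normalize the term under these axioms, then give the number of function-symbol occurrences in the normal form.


size = 2

1. (s (f (k)) (k))  →  (f (k))
normal form: (f (k))


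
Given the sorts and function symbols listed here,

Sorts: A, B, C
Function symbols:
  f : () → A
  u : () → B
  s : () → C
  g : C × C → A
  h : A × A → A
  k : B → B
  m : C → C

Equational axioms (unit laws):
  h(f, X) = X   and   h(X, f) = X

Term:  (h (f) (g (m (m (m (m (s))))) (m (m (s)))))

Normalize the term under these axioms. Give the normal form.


1. (h (f) (g (m (m (m (m (s))))) (m (m (s)))))  →  (g (m (m (m (m (s))))) (m (m (s))))

normal form = (g (m (m (m (m (s))))) (m (m (s))))


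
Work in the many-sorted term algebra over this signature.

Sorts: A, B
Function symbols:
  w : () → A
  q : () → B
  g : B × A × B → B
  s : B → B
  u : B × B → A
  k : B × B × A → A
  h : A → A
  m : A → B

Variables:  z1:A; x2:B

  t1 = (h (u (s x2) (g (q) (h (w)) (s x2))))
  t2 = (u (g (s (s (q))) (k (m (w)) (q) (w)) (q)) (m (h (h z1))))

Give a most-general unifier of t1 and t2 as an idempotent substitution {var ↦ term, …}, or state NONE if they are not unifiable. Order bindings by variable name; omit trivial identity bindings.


head clash or occurs-check failure — not unifiable

NONE (not unifiable)


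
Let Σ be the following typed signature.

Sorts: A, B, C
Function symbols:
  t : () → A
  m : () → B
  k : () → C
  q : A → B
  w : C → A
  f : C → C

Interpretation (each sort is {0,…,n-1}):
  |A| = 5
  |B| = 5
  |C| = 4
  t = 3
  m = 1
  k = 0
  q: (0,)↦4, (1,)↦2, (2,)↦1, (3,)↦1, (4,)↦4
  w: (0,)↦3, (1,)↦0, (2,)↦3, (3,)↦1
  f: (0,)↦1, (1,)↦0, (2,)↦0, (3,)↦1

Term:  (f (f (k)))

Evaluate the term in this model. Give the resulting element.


  k = 0
  (f (k)) = f(0,) = 1
  (f (f (k))) = f(1,) = 0

value = 0


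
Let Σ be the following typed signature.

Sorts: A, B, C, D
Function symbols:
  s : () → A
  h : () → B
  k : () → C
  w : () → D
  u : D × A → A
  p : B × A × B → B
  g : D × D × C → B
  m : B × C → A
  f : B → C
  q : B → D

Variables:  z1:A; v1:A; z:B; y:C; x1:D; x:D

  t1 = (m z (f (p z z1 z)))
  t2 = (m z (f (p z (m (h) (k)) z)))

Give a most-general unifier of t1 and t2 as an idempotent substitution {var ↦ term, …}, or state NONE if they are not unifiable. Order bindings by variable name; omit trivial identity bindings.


{z1 ↦ (m (h) (k))}


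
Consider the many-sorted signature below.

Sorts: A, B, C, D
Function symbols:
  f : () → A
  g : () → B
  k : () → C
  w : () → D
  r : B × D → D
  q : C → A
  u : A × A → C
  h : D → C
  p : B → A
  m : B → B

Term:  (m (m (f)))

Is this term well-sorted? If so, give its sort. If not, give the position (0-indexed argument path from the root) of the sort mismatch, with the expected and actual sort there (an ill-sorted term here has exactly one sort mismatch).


ill-sorted at position [0, 0]: expected B, got A

    (f) : A
  (m (f)) : ✗ arg 0 at [0, 0] has sort A, expected B


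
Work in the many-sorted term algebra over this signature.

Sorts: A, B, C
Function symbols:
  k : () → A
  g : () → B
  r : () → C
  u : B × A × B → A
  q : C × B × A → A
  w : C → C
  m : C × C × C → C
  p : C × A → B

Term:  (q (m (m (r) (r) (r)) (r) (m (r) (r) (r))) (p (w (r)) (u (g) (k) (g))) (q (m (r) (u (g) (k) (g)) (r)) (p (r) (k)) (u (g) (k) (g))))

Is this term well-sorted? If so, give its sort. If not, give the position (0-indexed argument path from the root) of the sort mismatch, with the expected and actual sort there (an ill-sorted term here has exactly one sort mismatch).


      (r) : C
      (r) : C
      (r) : C
    (m (r) (r) (r)) : C
    (r) : C
      (r) : C
      (r) : C
      (r) : C
    (m (r) (r) (r)) : C
  (m (m (r) (r) (r)) (r) (m (r) (r) (r))) : C
      (r) : C
    (w (r)) : C
      (g) : B
      (k) : A
      (g) : B
    (u (g) (k) (g)) : A
  (p (w (r)) (u (g) (k) (g))) : B
      (r) : C
        (g) : B
        (k) : A
        (g) : B
      (u (g) (k) (g)) : A
      (r) : C
    (m (r) (u (g) (k) (g)) (r)) : ✗ arg 1 at [2, 0, 1] has sort A, expected C
      (r) : C
      (k) : A
    (p (r) (k)) : B
      (g) : B
      (k) : A
      (g) : B
    (u (g) (k) (g)) : A

ill-sorted at position [2, 0, 1]: expected C, got A


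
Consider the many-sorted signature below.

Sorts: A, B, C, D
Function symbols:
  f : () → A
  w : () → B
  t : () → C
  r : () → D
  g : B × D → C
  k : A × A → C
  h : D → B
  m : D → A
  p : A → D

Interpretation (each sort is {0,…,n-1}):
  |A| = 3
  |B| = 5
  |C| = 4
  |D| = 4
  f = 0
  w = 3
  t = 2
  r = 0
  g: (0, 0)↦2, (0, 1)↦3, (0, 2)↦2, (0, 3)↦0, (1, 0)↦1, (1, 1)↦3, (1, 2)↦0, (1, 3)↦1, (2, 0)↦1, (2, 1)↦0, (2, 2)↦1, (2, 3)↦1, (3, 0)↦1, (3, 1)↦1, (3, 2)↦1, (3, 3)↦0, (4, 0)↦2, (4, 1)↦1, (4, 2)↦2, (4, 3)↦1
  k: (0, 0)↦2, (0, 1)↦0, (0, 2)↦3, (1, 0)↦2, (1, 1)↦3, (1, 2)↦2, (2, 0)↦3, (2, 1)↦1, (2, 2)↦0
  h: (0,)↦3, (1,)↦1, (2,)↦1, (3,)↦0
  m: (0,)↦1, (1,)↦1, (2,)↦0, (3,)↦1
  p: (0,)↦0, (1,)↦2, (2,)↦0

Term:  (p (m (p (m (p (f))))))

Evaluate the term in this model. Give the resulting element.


  f = 0
  (p (f)) = p(0,) = 0
  (m (p (f))) = m(0,) = 1
  (p (m (p (f)))) = p(1,) = 2
  (m (p (m (p (f))))) = m(2,) = 0
  (p (m (p (m (p (f)))))) = p(0,) = 0

value = 0


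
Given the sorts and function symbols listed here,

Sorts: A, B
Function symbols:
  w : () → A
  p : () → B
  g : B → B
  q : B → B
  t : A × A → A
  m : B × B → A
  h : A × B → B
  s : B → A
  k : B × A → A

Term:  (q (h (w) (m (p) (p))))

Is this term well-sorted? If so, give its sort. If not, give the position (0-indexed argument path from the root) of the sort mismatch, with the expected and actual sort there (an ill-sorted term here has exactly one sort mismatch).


ill-sorted at position [0, 1]: expected B, got A

    (w) : A
      (p) : B
      (p) : B
    (m (p) (p)) : A
  (h (w) (m (p) (p))) : ✗ arg 1 at [0, 1] has sort A, expected B


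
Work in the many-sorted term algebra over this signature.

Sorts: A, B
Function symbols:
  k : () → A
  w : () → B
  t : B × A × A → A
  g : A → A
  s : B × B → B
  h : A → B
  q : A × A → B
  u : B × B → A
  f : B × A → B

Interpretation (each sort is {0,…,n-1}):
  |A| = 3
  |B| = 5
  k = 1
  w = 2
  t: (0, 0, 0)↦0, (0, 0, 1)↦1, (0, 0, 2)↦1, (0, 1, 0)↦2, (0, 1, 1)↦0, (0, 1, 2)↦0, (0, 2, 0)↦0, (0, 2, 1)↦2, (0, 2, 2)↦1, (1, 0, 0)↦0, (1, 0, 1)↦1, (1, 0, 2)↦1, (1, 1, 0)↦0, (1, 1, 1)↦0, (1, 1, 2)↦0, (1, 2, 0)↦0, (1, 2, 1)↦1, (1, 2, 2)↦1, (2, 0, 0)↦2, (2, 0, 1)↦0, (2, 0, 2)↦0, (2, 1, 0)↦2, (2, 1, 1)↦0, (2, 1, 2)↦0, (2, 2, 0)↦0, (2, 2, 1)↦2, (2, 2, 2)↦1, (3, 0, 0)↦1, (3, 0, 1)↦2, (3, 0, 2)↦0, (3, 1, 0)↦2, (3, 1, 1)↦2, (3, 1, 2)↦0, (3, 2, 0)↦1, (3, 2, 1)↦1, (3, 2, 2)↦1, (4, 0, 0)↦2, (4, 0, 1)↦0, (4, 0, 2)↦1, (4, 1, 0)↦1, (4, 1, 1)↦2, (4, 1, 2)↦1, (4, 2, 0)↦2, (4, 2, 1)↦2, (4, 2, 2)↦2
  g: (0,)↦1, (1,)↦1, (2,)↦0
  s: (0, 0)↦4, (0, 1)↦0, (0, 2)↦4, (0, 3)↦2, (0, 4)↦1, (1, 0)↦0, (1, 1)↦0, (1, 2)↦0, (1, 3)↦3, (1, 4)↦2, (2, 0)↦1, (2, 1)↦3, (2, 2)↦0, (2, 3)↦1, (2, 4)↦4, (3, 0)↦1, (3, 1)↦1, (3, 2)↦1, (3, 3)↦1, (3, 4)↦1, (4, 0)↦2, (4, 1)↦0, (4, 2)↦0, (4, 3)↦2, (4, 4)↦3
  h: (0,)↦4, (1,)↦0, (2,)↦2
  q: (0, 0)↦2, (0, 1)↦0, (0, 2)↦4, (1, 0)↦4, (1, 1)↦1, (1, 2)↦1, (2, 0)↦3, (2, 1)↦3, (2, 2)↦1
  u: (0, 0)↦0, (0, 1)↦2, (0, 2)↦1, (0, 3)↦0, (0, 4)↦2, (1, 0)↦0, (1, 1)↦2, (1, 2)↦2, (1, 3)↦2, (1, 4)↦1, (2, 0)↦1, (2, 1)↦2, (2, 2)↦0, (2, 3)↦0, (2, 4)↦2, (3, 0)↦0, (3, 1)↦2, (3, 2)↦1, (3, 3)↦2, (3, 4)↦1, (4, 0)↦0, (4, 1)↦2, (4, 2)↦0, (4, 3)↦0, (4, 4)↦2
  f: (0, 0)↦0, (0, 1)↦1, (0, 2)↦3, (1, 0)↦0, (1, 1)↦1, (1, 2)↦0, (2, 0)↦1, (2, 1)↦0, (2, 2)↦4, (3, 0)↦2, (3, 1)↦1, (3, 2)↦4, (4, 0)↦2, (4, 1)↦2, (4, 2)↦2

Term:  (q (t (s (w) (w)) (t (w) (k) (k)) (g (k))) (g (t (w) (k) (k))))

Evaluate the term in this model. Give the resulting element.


  w = 2
  w = 2
  (s (w) (w)) = s(2, 2) = 0
  w = 2
  k = 1
  k = 1
  (t (w) (k) (k)) = t(2, 1, 1) = 0
  k = 1
  (g (k)) = g(1,) = 1
  (t (s (w) (w)) (t (w) (k) (k)) (g (k))) = t(0, 0, 1) = 1
  w = 2
  k = 1
  k = 1
  (t (w) (k) (k)) = t(2, 1, 1) = 0
  (g (t (w) (k) (k))) = g(0,) = 1
  (q (t (s (w) (w)) (t (w) (k) (k)) (g (k))) (g (t (w) (k) (k)))) = q(1, 1) = 1

value = 1


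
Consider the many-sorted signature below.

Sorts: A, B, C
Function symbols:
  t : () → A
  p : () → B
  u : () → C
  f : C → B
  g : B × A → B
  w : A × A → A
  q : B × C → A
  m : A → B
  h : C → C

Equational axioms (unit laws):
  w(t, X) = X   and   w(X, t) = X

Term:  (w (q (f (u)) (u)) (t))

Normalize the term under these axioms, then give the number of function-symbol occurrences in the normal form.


1. (w (q (f (u)) (u)) (t))  →  (q (f (u)) (u))
normal form: (q (f (u)) (u))

size = 4


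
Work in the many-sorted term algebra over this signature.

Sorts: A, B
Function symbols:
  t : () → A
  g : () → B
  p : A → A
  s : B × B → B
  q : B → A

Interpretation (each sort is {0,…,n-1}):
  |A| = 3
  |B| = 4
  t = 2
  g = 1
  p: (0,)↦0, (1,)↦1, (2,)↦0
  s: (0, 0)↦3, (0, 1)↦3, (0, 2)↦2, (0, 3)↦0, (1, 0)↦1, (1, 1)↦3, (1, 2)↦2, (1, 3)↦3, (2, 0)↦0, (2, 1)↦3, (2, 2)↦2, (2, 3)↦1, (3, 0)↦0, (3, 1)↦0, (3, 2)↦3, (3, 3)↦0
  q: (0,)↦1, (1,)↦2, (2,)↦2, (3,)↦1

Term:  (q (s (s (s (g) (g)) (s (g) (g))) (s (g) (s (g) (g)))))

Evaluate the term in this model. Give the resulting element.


  g = 1
  g = 1
  (s (g) (g)) = s(1, 1) = 3
  g = 1
  g = 1
  (s (g) (g)) = s(1, 1) = 3
  (s (s (g) (g)) (s (g) (g))) = s(3, 3) = 0
  g = 1
  g = 1
  g = 1
  (s (g) (g)) = s(1, 1) = 3
  (s (g) (s (g) (g))) = s(1, 3) = 3
  (s (s (s (g) (g)) (s (g) (g))) (s (g) (s (g) (g)))) = s(0, 3) = 0
  (q (s (s (s (g) (g)) (s (g) (g))) (s (g) (s (g) (g))))) = q(0,) = 1

value = 1


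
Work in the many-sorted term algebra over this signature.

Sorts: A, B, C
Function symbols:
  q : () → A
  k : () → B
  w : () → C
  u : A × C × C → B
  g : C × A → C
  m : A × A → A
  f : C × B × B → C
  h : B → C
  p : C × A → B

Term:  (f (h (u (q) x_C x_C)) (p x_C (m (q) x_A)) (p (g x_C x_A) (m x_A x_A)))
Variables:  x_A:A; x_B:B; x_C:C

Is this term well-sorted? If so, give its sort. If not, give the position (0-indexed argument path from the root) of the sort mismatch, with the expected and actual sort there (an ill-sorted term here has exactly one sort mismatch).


      (q) : A
      x_C : C
      x_C : C
    (u (q) x_C x_C) : B
  (h (u (q) x_C x_C)) : C
    x_C : C
      (q) : A
      x_A : A
    (m (q) x_A) : A
  (p x_C (m (q) x_A)) : B
      x_C : C
      x_A : A
    (g x_C x_A) : C
      x_A : A
      x_A : A
    (m x_A x_A) : A
  (p (g x_C x_A) (m x_A x_A)) : B
(f (h (u (q) x_C x_C)) (p x_C (m (q) x_A)) (p (g x_C x_A) (m x_A x_A))) : C

well-sorted; sort = C


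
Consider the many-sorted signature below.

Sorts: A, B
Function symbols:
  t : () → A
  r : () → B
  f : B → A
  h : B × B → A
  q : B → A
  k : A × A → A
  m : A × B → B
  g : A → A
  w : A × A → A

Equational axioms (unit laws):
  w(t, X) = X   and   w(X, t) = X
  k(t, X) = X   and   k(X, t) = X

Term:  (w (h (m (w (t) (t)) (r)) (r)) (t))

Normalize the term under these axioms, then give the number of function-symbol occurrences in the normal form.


size = 5

1. (w (h (m (w (t) (t)) (r)) (r)) (t))  →  (h (m (w (t) (t)) (r)) (r))
2. (h (m (w (t) (t)) (r)) (r))  →  (h (m (t) (r)) (r))
normal form: (h (m (t) (r)) (r))


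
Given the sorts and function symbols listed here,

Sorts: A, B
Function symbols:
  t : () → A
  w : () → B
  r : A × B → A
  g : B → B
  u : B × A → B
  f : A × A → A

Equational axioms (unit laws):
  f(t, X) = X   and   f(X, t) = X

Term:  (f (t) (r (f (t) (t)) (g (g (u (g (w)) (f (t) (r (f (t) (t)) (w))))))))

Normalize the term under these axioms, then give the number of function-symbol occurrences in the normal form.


size = 10

1. (f (t) (r (f (t) (t)) (g (g (u (g (w)) (f (t) (r (f (t) (t)) (w))))))))  →  (r (f (t) (t)) (g (g (u (g (w)) (f (t) (r (f (t) (t)) (w)))))))
2. (r (f (t) (t)) (g (g (u (g (w)) (f (t) (r (f (t) (t)) (w)))))))  →  (r (t) (g (g (u (g (w)) (f (t) (r (f (t) (t)) (w)))))))
3. (r (t) (g (g (u (g (w)) (f (t) (r (f (t) (t)) (w)))))))  →  (r (t) (g (g (u (g (w)) (r (f (t) (t)) (w))))))
4. (r (t) (g (g (u (g (w)) (r (f (t) (t)) (w))))))  →  (r (t) (g (g (u (g (w)) (r (t) (w))))))
normal form: (r (t) (g (g (u (g (w)) (r (t) (w))))))


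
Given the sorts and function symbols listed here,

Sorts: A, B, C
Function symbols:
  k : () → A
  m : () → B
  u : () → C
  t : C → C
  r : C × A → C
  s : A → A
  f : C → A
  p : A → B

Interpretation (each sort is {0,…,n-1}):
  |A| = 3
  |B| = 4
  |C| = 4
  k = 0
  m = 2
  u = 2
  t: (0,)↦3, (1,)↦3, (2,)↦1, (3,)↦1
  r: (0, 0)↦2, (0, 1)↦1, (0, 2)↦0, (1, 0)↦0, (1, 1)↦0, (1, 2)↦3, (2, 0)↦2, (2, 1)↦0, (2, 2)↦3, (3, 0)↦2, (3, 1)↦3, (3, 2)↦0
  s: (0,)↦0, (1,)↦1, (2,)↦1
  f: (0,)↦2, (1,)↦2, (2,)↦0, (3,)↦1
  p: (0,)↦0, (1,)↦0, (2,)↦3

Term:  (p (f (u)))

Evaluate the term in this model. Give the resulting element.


value = 0

  u = 2
  (f (u)) = f(2,) = 0
  (p (f (u))) = p(0,) = 0


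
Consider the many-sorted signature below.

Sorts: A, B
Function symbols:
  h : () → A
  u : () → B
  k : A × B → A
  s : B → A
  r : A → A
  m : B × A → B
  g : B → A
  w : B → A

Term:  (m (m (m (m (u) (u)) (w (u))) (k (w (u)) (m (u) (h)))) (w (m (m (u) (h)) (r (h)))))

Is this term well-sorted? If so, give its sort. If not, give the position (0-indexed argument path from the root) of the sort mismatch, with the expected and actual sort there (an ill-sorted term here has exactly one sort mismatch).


ill-sorted at position [0, 0, 0, 1]: expected A, got B

        (u) : B
        (u) : B
      (m (u) (u)) : ✗ arg 1 at [0, 0, 0, 1] has sort B, expected A
        (u) : B
      (w (u)) : A
        (u) : B
      (w (u)) : A
        (u) : B
        (h) : A
      (m (u) (h)) : B
    (k (w (u)) (m (u) (h))) : A
        (u) : B
        (h) : A
      (m (u) (h)) : B
        (h) : A
      (r (h)) : A
    (m (m (u) (h)) (r (h))) : B
  (w (m (m (u) (h)) (r (h)))) : A


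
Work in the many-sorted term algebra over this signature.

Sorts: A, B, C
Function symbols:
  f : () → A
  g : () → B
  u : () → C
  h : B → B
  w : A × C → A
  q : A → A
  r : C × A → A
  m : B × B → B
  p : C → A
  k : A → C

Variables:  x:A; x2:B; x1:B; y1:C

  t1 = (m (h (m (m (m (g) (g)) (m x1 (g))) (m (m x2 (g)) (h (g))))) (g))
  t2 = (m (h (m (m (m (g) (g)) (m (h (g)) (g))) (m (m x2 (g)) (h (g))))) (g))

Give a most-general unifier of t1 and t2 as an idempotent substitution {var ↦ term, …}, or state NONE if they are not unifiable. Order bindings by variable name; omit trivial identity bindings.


{x1 ↦ (h (g))}


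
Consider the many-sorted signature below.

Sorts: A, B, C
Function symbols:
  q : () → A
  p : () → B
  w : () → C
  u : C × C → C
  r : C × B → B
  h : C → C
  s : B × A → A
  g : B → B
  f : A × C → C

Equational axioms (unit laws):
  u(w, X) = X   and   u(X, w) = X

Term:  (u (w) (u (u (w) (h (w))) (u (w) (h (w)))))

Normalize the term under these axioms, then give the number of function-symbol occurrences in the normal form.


size = 5

1. (u (w) (u (u (w) (h (w))) (u (w) (h (w)))))  →  (u (u (w) (h (w))) (u (w) (h (w))))
2. (u (u (w) (h (w))) (u (w) (h (w))))  →  (u (h (w)) (u (w) (h (w))))
3. (u (h (w)) (u (w) (h (w))))  →  (u (h (w)) (h (w)))
normal form: (u (h (w)) (h (w)))


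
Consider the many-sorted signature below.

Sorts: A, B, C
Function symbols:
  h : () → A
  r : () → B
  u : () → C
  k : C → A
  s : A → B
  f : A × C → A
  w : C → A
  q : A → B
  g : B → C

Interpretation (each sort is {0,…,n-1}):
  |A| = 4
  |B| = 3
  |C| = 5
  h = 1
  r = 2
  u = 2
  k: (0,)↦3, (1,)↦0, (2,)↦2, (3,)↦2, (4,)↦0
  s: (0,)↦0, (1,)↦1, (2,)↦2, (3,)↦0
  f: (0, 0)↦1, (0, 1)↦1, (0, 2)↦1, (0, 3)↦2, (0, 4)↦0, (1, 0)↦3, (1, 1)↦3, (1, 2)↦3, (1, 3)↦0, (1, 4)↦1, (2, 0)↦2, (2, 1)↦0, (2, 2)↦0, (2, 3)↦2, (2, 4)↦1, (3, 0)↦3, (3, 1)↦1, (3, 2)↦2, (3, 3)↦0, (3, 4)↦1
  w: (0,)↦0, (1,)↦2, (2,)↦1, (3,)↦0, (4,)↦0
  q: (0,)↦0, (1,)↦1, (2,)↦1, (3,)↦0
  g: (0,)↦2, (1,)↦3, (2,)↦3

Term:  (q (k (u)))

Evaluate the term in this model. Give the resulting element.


  u = 2
  (k (u)) = k(2,) = 2
  (q (k (u))) = q(2,) = 1

value = 1


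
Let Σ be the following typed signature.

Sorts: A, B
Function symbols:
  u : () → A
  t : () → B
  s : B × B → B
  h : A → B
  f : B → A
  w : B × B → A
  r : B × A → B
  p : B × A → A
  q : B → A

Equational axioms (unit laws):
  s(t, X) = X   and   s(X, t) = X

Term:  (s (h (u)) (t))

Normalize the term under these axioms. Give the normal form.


normal form = (h (u))

1. (s (h (u)) (t))  →  (h (u))


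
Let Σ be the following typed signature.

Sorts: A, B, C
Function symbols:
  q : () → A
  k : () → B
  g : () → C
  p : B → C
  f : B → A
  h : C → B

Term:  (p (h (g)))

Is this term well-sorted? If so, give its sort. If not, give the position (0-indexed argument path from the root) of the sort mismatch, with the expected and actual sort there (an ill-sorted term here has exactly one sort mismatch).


    (g) : C
  (h (g)) : B
(p (h (g))) : C

well-sorted; sort = C


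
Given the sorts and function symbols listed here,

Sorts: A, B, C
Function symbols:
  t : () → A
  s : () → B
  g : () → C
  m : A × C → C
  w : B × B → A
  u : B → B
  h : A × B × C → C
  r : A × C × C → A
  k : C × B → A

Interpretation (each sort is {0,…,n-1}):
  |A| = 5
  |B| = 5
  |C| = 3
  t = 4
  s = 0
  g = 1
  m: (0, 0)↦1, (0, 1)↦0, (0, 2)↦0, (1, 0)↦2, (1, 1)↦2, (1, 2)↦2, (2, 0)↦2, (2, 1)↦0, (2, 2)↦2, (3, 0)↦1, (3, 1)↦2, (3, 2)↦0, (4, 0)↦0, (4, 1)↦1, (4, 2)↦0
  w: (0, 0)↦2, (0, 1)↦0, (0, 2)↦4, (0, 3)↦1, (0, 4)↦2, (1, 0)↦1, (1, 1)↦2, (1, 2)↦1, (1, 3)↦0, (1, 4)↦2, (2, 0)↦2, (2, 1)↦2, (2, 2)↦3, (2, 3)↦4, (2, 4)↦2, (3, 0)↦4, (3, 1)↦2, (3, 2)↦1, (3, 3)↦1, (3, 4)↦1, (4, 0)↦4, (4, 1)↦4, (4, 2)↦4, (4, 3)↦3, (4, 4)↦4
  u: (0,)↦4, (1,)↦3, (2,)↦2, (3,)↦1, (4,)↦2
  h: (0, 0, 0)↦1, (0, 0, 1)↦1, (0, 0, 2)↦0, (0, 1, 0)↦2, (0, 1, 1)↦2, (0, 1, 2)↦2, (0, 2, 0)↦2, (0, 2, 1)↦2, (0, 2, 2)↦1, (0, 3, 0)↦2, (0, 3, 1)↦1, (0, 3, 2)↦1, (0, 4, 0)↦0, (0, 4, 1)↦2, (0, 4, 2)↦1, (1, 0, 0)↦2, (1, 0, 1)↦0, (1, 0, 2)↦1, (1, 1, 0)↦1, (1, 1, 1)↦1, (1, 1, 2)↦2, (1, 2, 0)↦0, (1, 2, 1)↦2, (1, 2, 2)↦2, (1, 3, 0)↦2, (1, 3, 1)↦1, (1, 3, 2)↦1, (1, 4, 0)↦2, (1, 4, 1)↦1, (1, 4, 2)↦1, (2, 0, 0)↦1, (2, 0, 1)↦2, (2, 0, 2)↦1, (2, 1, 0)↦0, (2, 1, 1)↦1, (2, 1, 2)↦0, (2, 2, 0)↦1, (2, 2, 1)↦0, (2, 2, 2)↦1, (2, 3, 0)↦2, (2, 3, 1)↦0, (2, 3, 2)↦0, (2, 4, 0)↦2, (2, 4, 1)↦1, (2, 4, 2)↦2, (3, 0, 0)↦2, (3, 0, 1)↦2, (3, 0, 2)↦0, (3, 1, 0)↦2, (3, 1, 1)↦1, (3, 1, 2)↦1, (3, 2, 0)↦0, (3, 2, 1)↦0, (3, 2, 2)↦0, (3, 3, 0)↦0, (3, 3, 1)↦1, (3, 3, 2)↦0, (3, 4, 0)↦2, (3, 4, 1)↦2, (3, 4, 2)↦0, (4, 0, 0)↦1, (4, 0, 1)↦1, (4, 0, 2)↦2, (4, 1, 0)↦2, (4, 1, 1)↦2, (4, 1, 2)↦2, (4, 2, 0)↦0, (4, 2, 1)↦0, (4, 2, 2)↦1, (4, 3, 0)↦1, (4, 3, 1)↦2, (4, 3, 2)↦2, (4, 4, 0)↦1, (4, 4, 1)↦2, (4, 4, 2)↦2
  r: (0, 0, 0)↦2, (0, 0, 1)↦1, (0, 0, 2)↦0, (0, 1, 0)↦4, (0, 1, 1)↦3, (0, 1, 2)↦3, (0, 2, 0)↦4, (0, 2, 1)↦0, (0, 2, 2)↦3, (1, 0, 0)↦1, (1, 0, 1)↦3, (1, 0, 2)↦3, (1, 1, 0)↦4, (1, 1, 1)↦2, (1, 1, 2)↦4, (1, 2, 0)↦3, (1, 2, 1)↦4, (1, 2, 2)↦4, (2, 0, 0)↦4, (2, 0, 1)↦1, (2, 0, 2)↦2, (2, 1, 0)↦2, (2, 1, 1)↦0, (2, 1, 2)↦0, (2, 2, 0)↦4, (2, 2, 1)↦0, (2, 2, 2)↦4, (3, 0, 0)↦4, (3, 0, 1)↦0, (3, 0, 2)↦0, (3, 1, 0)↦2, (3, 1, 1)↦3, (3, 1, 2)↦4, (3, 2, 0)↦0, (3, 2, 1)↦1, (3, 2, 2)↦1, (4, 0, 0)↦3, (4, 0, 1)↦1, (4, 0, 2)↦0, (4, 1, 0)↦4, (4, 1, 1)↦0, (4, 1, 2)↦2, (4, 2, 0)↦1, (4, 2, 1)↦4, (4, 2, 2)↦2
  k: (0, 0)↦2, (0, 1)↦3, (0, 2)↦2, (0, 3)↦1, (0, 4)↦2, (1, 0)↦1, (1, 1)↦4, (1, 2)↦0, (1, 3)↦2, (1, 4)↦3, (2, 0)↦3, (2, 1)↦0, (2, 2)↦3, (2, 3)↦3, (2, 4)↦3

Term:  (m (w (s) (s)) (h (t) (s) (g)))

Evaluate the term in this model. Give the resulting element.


value = 0

  s = 0
  s = 0
  (w (s) (s)) = w(0, 0) = 2
  t = 4
  s = 0
  g = 1
  (h (t) (s) (g)) = h(4, 0, 1) = 1
  (m (w (s) (s)) (h (t) (s) (g))) = m(2, 1) = 0


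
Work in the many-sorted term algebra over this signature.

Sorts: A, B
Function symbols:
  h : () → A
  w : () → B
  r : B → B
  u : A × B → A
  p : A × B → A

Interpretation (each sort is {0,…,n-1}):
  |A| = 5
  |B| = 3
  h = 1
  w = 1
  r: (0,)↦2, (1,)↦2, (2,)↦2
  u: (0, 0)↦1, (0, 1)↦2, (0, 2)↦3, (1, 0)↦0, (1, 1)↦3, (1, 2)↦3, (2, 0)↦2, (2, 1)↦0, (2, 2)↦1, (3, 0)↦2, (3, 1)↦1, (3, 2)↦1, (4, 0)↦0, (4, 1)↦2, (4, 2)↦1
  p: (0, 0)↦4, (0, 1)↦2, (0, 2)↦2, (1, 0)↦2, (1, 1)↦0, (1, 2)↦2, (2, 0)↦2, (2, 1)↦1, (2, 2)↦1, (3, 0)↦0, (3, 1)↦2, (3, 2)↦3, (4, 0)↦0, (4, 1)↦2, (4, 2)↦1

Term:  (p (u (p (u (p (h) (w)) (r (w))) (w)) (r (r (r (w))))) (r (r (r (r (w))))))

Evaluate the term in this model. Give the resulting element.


value = 2

  h = 1
  w = 1
  (p (h) (w)) = p(1, 1) = 0
  w = 1
  (r (w)) = r(1,) = 2
  (u (p (h) (w)) (r (w))) = u(0, 2) = 3
  w = 1
  (p (u (p (h) (w)) (r (w))) (w)) = p(3, 1) = 2
  w = 1
  (r (w)) = r(1,) = 2
  (r (r (w))) = r(2,) = 2
  (r (r (r (w)))) = r(2,) = 2
  (u (p (u (p (h) (w)) (r (w))) (w)) (r (r (r (w))))) = u(2, 2) = 1
  w = 1
  (r (w)) = r(1,) = 2
  (r (r (w))) = r(2,) = 2
  (r (r (r (w)))) = r(2,) = 2
  (r (r (r (r (w))))) = r(2,) = 2
  (p (u (p (u (p (h) (w)) (r (w))) (w)) (r (r (r (w))))) (r (r (r (r (w)))))) = p(1, 2) = 2


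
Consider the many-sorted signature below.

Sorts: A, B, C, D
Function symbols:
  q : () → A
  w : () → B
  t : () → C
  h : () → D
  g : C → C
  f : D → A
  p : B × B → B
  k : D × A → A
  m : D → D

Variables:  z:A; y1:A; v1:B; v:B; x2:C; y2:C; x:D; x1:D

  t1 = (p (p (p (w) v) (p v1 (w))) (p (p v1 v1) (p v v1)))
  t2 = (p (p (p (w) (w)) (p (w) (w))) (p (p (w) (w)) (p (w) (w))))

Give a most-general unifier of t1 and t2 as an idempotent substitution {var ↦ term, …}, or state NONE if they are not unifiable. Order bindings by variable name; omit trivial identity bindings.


{v ↦ (w), v1 ↦ (w)}


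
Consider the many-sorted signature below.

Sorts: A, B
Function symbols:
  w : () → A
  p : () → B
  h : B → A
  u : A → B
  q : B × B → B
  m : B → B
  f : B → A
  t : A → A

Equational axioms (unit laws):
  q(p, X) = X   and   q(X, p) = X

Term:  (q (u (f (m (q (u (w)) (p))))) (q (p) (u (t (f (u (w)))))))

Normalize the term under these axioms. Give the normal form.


normal form = (q (u (f (m (u (w))))) (u (t (f (u (w))))))

1. (q (u (f (m (q (u (w)) (p))))) (q (p) (u (t (f (u (w)))))))  →  (q (u (f (m (u (w))))) (q (p) (u (t (f (u (w)))))))
2. (q (u (f (m (u (w))))) (q (p) (u (t (f (u (w)))))))  →  (q (u (f (m (u (w))))) (u (t (f (u (w))))))


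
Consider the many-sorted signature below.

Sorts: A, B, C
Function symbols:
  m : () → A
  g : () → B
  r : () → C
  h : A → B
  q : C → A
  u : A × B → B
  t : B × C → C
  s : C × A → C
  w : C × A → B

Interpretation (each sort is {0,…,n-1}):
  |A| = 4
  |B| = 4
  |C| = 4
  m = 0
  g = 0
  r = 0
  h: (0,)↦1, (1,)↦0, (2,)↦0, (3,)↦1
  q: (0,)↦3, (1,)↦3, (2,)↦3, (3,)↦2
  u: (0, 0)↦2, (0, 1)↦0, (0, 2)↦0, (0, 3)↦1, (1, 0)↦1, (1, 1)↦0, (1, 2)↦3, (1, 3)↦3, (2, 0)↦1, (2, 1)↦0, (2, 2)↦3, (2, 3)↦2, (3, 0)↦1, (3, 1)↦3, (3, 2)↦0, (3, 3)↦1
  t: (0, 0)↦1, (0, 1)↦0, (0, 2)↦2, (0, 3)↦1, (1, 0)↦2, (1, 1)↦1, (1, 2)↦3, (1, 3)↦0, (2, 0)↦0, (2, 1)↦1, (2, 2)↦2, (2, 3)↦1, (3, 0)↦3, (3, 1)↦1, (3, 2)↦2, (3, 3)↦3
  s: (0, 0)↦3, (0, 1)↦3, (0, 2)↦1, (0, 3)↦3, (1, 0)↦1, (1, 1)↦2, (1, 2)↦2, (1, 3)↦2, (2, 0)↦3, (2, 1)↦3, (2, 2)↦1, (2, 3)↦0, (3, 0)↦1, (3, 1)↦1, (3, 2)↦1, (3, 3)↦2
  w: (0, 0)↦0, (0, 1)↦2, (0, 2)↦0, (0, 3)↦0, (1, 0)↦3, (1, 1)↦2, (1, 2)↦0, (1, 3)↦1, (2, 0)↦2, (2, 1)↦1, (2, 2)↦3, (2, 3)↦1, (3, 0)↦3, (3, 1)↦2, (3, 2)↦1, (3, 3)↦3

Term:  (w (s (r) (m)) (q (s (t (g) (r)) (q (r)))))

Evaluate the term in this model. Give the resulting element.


value = 3

  r = 0
  m = 0
  (s (r) (m)) = s(0, 0) = 3
  g = 0
  r = 0
  (t (g) (r)) = t(0, 0) = 1
  r = 0
  (q (r)) = q(0,) = 3
  (s (t (g) (r)) (q (r))) = s(1, 3) = 2
  (q (s (t (g) (r)) (q (r)))) = q(2,) = 3
  (w (s (r) (m)) (q (s (t (g) (r)) (q (r))))) = w(3, 3) = 3


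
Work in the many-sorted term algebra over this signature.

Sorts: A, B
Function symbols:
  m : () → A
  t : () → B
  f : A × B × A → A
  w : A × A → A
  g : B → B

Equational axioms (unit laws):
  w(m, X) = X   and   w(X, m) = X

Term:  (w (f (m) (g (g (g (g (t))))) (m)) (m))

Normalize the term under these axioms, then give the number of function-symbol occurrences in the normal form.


size = 8

1. (w (f (m) (g (g (g (g (t))))) (m)) (m))  →  (f (m) (g (g (g (g (t))))) (m))
normal form: (f (m) (g (g (g (g (t))))) (m))


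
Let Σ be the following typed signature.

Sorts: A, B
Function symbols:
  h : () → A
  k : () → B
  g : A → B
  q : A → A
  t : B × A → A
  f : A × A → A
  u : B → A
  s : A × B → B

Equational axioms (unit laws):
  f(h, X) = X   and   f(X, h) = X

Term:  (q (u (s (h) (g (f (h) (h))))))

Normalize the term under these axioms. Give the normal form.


1. (q (u (s (h) (g (f (h) (h))))))  →  (q (u (s (h) (g (h)))))

normal form = (q (u (s (h) (g (h)))))


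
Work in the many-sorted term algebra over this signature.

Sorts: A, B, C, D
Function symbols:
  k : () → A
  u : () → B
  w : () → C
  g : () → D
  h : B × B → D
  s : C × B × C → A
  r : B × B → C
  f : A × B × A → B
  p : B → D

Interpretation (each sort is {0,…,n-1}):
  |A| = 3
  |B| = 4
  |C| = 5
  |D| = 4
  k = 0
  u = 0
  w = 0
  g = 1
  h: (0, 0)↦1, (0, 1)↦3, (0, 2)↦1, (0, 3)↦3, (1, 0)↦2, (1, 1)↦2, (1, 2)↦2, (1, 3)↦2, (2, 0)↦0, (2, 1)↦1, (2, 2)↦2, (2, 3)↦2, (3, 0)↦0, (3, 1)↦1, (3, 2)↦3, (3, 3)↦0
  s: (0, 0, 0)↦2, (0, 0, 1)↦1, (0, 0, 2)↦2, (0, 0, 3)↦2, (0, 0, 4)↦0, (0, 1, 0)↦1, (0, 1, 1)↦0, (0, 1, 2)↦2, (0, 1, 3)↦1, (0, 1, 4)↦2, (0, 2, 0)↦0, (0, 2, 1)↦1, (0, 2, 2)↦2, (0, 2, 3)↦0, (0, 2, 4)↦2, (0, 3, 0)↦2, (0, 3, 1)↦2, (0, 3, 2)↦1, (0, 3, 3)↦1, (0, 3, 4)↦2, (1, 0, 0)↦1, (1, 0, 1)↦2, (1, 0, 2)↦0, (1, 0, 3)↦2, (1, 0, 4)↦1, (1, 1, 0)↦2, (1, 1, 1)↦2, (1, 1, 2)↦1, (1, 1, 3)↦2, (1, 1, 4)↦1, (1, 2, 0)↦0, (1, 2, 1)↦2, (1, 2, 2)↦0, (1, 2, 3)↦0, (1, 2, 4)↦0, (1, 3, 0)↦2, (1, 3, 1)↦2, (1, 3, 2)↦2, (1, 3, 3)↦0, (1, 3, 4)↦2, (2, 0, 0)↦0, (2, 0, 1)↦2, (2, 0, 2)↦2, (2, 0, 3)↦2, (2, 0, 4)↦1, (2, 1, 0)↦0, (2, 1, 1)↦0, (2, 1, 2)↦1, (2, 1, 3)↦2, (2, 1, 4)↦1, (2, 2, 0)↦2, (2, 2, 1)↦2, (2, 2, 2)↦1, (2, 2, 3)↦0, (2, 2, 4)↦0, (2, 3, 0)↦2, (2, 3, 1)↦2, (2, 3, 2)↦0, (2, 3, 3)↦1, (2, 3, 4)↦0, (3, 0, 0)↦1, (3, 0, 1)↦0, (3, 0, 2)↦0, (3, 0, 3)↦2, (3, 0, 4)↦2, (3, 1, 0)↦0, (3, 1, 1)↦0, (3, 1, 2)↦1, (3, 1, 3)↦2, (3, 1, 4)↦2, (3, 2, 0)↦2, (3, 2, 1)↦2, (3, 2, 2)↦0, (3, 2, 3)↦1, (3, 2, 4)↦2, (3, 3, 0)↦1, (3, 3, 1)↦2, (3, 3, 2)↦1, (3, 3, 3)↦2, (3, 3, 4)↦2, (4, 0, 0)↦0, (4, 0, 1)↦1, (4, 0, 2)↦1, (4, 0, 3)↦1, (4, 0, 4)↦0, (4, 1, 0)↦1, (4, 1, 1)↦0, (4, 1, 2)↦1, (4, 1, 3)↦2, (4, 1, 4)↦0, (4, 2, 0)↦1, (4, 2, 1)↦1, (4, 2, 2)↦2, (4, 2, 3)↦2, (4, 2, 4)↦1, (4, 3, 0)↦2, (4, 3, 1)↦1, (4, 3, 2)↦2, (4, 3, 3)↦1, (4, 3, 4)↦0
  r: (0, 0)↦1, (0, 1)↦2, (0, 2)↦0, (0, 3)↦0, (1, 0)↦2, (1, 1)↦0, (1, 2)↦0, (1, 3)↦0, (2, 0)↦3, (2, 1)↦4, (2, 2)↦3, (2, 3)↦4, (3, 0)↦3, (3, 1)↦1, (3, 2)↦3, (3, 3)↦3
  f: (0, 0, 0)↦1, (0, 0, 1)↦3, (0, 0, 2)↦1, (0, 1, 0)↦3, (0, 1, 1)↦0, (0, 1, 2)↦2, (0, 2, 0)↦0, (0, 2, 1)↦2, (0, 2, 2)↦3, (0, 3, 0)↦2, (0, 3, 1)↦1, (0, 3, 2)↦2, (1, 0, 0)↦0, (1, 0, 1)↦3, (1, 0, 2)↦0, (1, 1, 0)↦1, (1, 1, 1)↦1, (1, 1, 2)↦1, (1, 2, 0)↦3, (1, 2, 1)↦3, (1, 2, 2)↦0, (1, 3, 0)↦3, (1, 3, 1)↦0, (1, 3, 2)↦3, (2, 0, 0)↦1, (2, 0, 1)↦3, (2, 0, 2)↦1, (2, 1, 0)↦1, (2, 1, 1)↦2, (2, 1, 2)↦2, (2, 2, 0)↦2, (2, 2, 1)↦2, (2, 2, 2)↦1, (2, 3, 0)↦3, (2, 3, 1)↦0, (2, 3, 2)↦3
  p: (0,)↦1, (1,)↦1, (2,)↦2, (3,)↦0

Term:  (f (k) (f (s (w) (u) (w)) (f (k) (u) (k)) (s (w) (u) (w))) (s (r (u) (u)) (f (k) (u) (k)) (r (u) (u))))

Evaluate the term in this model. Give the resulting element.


  k = 0
  w = 0
  u = 0
  w = 0
  (s (w) (u) (w)) = s(0, 0, 0) = 2
  k = 0
  u = 0
  k = 0
  (f (k) (u) (k)) = f(0, 0, 0) = 1
  w = 0
  u = 0
  w = 0
  (s (w) (u) (w)) = s(0, 0, 0) = 2
  (f (s (w) (u) (w)) (f (k) (u) (k)) (s (w) (u) (w))) = f(2, 1, 2) = 2
  u = 0
  u = 0
  (r (u) (u)) = r(0, 0) = 1
  k = 0
  u = 0
  k = 0
  (f (k) (u) (k)) = f(0, 0, 0) = 1
  u = 0
  u = 0
  (r (u) (u)) = r(0, 0) = 1
  (s (r (u) (u)) (f (k) (u) (k)) (r (u) (u))) = s(1, 1, 1) = 2
  (f (k) (f (s (w) (u) (w)) (f (k) (u) (k)) (s (w) (u) (w))) (s (r (u) (u)) (f (k) (u) (k)) (r (u) (u)))) = f(0, 2, 2) = 3

value = 3
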